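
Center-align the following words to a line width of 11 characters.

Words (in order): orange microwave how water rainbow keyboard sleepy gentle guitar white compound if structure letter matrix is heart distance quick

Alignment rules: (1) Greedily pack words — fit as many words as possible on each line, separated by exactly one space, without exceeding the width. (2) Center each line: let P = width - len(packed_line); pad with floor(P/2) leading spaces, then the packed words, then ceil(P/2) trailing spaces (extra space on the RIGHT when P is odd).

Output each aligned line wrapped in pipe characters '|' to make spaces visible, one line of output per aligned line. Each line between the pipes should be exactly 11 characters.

Line 1: ['orange'] (min_width=6, slack=5)
Line 2: ['microwave'] (min_width=9, slack=2)
Line 3: ['how', 'water'] (min_width=9, slack=2)
Line 4: ['rainbow'] (min_width=7, slack=4)
Line 5: ['keyboard'] (min_width=8, slack=3)
Line 6: ['sleepy'] (min_width=6, slack=5)
Line 7: ['gentle'] (min_width=6, slack=5)
Line 8: ['guitar'] (min_width=6, slack=5)
Line 9: ['white'] (min_width=5, slack=6)
Line 10: ['compound', 'if'] (min_width=11, slack=0)
Line 11: ['structure'] (min_width=9, slack=2)
Line 12: ['letter'] (min_width=6, slack=5)
Line 13: ['matrix', 'is'] (min_width=9, slack=2)
Line 14: ['heart'] (min_width=5, slack=6)
Line 15: ['distance'] (min_width=8, slack=3)
Line 16: ['quick'] (min_width=5, slack=6)

Answer: |  orange   |
| microwave |
| how water |
|  rainbow  |
| keyboard  |
|  sleepy   |
|  gentle   |
|  guitar   |
|   white   |
|compound if|
| structure |
|  letter   |
| matrix is |
|   heart   |
| distance  |
|   quick   |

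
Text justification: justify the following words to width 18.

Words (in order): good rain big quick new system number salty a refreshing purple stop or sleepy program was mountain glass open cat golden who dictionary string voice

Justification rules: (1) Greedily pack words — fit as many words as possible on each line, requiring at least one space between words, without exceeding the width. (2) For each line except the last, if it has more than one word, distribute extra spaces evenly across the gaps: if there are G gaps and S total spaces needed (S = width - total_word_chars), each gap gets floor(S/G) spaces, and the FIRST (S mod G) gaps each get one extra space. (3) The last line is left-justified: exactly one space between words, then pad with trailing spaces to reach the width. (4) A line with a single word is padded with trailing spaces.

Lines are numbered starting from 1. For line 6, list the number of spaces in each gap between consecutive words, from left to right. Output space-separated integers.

Line 1: ['good', 'rain', 'big'] (min_width=13, slack=5)
Line 2: ['quick', 'new', 'system'] (min_width=16, slack=2)
Line 3: ['number', 'salty', 'a'] (min_width=14, slack=4)
Line 4: ['refreshing', 'purple'] (min_width=17, slack=1)
Line 5: ['stop', 'or', 'sleepy'] (min_width=14, slack=4)
Line 6: ['program', 'was'] (min_width=11, slack=7)
Line 7: ['mountain', 'glass'] (min_width=14, slack=4)
Line 8: ['open', 'cat', 'golden'] (min_width=15, slack=3)
Line 9: ['who', 'dictionary'] (min_width=14, slack=4)
Line 10: ['string', 'voice'] (min_width=12, slack=6)

Answer: 8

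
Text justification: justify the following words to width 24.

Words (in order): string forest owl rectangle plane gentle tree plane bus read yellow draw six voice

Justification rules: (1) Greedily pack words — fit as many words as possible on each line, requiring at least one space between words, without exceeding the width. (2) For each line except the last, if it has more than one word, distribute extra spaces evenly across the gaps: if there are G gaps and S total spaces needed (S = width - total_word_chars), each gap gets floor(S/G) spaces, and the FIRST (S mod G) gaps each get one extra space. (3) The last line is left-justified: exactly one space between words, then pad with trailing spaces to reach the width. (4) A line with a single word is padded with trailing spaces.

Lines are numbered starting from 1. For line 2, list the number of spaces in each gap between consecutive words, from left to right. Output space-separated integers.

Answer: 2 2

Derivation:
Line 1: ['string', 'forest', 'owl'] (min_width=17, slack=7)
Line 2: ['rectangle', 'plane', 'gentle'] (min_width=22, slack=2)
Line 3: ['tree', 'plane', 'bus', 'read'] (min_width=19, slack=5)
Line 4: ['yellow', 'draw', 'six', 'voice'] (min_width=21, slack=3)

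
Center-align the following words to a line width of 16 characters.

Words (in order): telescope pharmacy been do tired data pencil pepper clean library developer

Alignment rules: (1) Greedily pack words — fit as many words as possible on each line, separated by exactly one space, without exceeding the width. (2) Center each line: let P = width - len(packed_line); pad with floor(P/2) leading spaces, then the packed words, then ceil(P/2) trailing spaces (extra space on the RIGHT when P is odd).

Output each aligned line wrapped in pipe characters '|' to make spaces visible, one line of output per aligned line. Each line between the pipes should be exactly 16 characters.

Answer: |   telescope    |
|pharmacy been do|
|   tired data   |
| pencil pepper  |
| clean library  |
|   developer    |

Derivation:
Line 1: ['telescope'] (min_width=9, slack=7)
Line 2: ['pharmacy', 'been', 'do'] (min_width=16, slack=0)
Line 3: ['tired', 'data'] (min_width=10, slack=6)
Line 4: ['pencil', 'pepper'] (min_width=13, slack=3)
Line 5: ['clean', 'library'] (min_width=13, slack=3)
Line 6: ['developer'] (min_width=9, slack=7)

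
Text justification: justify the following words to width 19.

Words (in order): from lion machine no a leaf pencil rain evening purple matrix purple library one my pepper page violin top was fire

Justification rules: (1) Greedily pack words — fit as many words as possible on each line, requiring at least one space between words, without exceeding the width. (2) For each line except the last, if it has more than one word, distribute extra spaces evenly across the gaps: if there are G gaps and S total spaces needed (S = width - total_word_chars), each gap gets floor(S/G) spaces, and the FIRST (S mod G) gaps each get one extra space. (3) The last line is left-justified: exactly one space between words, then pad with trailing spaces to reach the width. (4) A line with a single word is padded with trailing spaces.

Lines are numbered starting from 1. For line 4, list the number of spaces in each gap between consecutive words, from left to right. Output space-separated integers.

Line 1: ['from', 'lion', 'machine'] (min_width=17, slack=2)
Line 2: ['no', 'a', 'leaf', 'pencil'] (min_width=16, slack=3)
Line 3: ['rain', 'evening', 'purple'] (min_width=19, slack=0)
Line 4: ['matrix', 'purple'] (min_width=13, slack=6)
Line 5: ['library', 'one', 'my'] (min_width=14, slack=5)
Line 6: ['pepper', 'page', 'violin'] (min_width=18, slack=1)
Line 7: ['top', 'was', 'fire'] (min_width=12, slack=7)

Answer: 7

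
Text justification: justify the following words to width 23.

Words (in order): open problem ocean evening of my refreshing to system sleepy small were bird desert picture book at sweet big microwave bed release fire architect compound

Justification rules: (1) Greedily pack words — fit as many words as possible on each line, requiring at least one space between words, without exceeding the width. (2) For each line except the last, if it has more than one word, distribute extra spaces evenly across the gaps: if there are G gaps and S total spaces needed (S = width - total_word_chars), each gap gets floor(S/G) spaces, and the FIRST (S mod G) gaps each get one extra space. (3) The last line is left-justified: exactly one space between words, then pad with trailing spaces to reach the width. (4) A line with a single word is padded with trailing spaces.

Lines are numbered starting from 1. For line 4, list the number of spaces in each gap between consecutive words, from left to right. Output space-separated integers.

Answer: 2 1 1

Derivation:
Line 1: ['open', 'problem', 'ocean'] (min_width=18, slack=5)
Line 2: ['evening', 'of', 'my'] (min_width=13, slack=10)
Line 3: ['refreshing', 'to', 'system'] (min_width=20, slack=3)
Line 4: ['sleepy', 'small', 'were', 'bird'] (min_width=22, slack=1)
Line 5: ['desert', 'picture', 'book', 'at'] (min_width=22, slack=1)
Line 6: ['sweet', 'big', 'microwave', 'bed'] (min_width=23, slack=0)
Line 7: ['release', 'fire', 'architect'] (min_width=22, slack=1)
Line 8: ['compound'] (min_width=8, slack=15)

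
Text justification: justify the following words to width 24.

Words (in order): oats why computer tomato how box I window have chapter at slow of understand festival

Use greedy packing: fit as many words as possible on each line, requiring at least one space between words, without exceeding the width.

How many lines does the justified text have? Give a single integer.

Answer: 4

Derivation:
Line 1: ['oats', 'why', 'computer', 'tomato'] (min_width=24, slack=0)
Line 2: ['how', 'box', 'I', 'window', 'have'] (min_width=21, slack=3)
Line 3: ['chapter', 'at', 'slow', 'of'] (min_width=18, slack=6)
Line 4: ['understand', 'festival'] (min_width=19, slack=5)
Total lines: 4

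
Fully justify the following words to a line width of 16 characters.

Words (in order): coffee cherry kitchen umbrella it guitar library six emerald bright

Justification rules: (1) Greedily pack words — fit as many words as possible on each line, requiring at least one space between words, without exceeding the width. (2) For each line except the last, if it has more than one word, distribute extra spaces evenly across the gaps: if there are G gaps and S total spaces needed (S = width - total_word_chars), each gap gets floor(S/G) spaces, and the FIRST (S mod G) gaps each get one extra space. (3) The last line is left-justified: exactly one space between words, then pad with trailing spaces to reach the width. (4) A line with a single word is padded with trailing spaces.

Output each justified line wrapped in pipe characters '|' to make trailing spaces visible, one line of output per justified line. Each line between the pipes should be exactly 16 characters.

Answer: |coffee    cherry|
|kitchen umbrella|
|it        guitar|
|library      six|
|emerald bright  |

Derivation:
Line 1: ['coffee', 'cherry'] (min_width=13, slack=3)
Line 2: ['kitchen', 'umbrella'] (min_width=16, slack=0)
Line 3: ['it', 'guitar'] (min_width=9, slack=7)
Line 4: ['library', 'six'] (min_width=11, slack=5)
Line 5: ['emerald', 'bright'] (min_width=14, slack=2)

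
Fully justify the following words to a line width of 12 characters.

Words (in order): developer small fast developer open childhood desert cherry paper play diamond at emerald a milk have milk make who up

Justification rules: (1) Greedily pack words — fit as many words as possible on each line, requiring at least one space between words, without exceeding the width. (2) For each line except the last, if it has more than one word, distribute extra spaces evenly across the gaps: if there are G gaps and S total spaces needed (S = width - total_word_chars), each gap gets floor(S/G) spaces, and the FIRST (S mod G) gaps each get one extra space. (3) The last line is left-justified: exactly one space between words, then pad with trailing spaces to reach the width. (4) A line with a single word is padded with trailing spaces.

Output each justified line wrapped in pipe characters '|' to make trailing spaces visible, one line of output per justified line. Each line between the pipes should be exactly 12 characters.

Line 1: ['developer'] (min_width=9, slack=3)
Line 2: ['small', 'fast'] (min_width=10, slack=2)
Line 3: ['developer'] (min_width=9, slack=3)
Line 4: ['open'] (min_width=4, slack=8)
Line 5: ['childhood'] (min_width=9, slack=3)
Line 6: ['desert'] (min_width=6, slack=6)
Line 7: ['cherry', 'paper'] (min_width=12, slack=0)
Line 8: ['play', 'diamond'] (min_width=12, slack=0)
Line 9: ['at', 'emerald', 'a'] (min_width=12, slack=0)
Line 10: ['milk', 'have'] (min_width=9, slack=3)
Line 11: ['milk', 'make'] (min_width=9, slack=3)
Line 12: ['who', 'up'] (min_width=6, slack=6)

Answer: |developer   |
|small   fast|
|developer   |
|open        |
|childhood   |
|desert      |
|cherry paper|
|play diamond|
|at emerald a|
|milk    have|
|milk    make|
|who up      |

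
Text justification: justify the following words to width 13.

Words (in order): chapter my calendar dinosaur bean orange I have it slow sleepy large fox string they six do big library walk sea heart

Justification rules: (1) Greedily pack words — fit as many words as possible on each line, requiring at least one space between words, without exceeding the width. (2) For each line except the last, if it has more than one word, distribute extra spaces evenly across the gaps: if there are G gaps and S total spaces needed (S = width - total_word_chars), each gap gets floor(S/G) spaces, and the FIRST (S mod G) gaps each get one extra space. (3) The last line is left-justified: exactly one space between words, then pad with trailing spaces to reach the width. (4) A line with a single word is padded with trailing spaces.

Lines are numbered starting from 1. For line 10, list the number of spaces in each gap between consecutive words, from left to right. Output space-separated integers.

Line 1: ['chapter', 'my'] (min_width=10, slack=3)
Line 2: ['calendar'] (min_width=8, slack=5)
Line 3: ['dinosaur', 'bean'] (min_width=13, slack=0)
Line 4: ['orange', 'I', 'have'] (min_width=13, slack=0)
Line 5: ['it', 'slow'] (min_width=7, slack=6)
Line 6: ['sleepy', 'large'] (min_width=12, slack=1)
Line 7: ['fox', 'string'] (min_width=10, slack=3)
Line 8: ['they', 'six', 'do'] (min_width=11, slack=2)
Line 9: ['big', 'library'] (min_width=11, slack=2)
Line 10: ['walk', 'sea'] (min_width=8, slack=5)
Line 11: ['heart'] (min_width=5, slack=8)

Answer: 6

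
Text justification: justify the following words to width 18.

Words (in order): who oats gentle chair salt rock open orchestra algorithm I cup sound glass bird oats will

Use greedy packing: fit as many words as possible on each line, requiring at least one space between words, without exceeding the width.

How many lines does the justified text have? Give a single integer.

Answer: 6

Derivation:
Line 1: ['who', 'oats', 'gentle'] (min_width=15, slack=3)
Line 2: ['chair', 'salt', 'rock'] (min_width=15, slack=3)
Line 3: ['open', 'orchestra'] (min_width=14, slack=4)
Line 4: ['algorithm', 'I', 'cup'] (min_width=15, slack=3)
Line 5: ['sound', 'glass', 'bird'] (min_width=16, slack=2)
Line 6: ['oats', 'will'] (min_width=9, slack=9)
Total lines: 6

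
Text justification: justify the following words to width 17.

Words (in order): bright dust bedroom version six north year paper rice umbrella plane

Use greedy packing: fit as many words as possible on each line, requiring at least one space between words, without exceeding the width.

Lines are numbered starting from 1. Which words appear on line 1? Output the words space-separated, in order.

Line 1: ['bright', 'dust'] (min_width=11, slack=6)
Line 2: ['bedroom', 'version'] (min_width=15, slack=2)
Line 3: ['six', 'north', 'year'] (min_width=14, slack=3)
Line 4: ['paper', 'rice'] (min_width=10, slack=7)
Line 5: ['umbrella', 'plane'] (min_width=14, slack=3)

Answer: bright dust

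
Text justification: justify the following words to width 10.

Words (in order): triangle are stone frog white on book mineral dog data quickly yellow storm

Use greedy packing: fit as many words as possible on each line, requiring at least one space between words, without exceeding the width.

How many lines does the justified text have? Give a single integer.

Answer: 9

Derivation:
Line 1: ['triangle'] (min_width=8, slack=2)
Line 2: ['are', 'stone'] (min_width=9, slack=1)
Line 3: ['frog', 'white'] (min_width=10, slack=0)
Line 4: ['on', 'book'] (min_width=7, slack=3)
Line 5: ['mineral'] (min_width=7, slack=3)
Line 6: ['dog', 'data'] (min_width=8, slack=2)
Line 7: ['quickly'] (min_width=7, slack=3)
Line 8: ['yellow'] (min_width=6, slack=4)
Line 9: ['storm'] (min_width=5, slack=5)
Total lines: 9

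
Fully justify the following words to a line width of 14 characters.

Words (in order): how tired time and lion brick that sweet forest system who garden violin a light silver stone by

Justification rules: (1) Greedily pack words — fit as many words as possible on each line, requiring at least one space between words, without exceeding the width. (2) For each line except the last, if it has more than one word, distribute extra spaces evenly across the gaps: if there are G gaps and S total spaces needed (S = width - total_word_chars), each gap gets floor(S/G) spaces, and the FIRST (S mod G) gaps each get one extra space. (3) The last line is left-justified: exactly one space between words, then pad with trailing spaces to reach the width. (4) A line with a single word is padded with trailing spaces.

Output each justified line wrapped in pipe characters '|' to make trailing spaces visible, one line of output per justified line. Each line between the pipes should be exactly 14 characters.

Line 1: ['how', 'tired', 'time'] (min_width=14, slack=0)
Line 2: ['and', 'lion', 'brick'] (min_width=14, slack=0)
Line 3: ['that', 'sweet'] (min_width=10, slack=4)
Line 4: ['forest', 'system'] (min_width=13, slack=1)
Line 5: ['who', 'garden'] (min_width=10, slack=4)
Line 6: ['violin', 'a', 'light'] (min_width=14, slack=0)
Line 7: ['silver', 'stone'] (min_width=12, slack=2)
Line 8: ['by'] (min_width=2, slack=12)

Answer: |how tired time|
|and lion brick|
|that     sweet|
|forest  system|
|who     garden|
|violin a light|
|silver   stone|
|by            |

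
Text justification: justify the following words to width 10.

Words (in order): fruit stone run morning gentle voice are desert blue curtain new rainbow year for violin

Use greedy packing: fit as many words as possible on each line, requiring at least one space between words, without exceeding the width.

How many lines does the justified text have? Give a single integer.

Answer: 12

Derivation:
Line 1: ['fruit'] (min_width=5, slack=5)
Line 2: ['stone', 'run'] (min_width=9, slack=1)
Line 3: ['morning'] (min_width=7, slack=3)
Line 4: ['gentle'] (min_width=6, slack=4)
Line 5: ['voice', 'are'] (min_width=9, slack=1)
Line 6: ['desert'] (min_width=6, slack=4)
Line 7: ['blue'] (min_width=4, slack=6)
Line 8: ['curtain'] (min_width=7, slack=3)
Line 9: ['new'] (min_width=3, slack=7)
Line 10: ['rainbow'] (min_width=7, slack=3)
Line 11: ['year', 'for'] (min_width=8, slack=2)
Line 12: ['violin'] (min_width=6, slack=4)
Total lines: 12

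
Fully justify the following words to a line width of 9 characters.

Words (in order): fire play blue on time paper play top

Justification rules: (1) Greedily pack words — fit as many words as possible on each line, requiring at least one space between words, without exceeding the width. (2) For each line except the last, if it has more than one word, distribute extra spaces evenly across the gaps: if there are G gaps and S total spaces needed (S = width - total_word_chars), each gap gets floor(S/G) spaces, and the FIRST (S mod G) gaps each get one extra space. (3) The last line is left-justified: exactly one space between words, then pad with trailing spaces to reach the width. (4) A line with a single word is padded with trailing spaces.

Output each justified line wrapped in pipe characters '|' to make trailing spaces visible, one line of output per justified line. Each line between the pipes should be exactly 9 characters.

Line 1: ['fire', 'play'] (min_width=9, slack=0)
Line 2: ['blue', 'on'] (min_width=7, slack=2)
Line 3: ['time'] (min_width=4, slack=5)
Line 4: ['paper'] (min_width=5, slack=4)
Line 5: ['play', 'top'] (min_width=8, slack=1)

Answer: |fire play|
|blue   on|
|time     |
|paper    |
|play top |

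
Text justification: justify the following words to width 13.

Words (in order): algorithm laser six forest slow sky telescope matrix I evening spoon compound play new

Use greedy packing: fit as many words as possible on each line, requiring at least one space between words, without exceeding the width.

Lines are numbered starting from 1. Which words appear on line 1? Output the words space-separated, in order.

Answer: algorithm

Derivation:
Line 1: ['algorithm'] (min_width=9, slack=4)
Line 2: ['laser', 'six'] (min_width=9, slack=4)
Line 3: ['forest', 'slow'] (min_width=11, slack=2)
Line 4: ['sky', 'telescope'] (min_width=13, slack=0)
Line 5: ['matrix', 'I'] (min_width=8, slack=5)
Line 6: ['evening', 'spoon'] (min_width=13, slack=0)
Line 7: ['compound', 'play'] (min_width=13, slack=0)
Line 8: ['new'] (min_width=3, slack=10)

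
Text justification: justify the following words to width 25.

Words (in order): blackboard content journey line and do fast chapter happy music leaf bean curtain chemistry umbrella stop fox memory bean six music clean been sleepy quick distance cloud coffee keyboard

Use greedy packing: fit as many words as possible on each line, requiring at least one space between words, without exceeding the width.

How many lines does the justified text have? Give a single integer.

Answer: 8

Derivation:
Line 1: ['blackboard', 'content'] (min_width=18, slack=7)
Line 2: ['journey', 'line', 'and', 'do', 'fast'] (min_width=24, slack=1)
Line 3: ['chapter', 'happy', 'music', 'leaf'] (min_width=24, slack=1)
Line 4: ['bean', 'curtain', 'chemistry'] (min_width=22, slack=3)
Line 5: ['umbrella', 'stop', 'fox', 'memory'] (min_width=24, slack=1)
Line 6: ['bean', 'six', 'music', 'clean', 'been'] (min_width=25, slack=0)
Line 7: ['sleepy', 'quick', 'distance'] (min_width=21, slack=4)
Line 8: ['cloud', 'coffee', 'keyboard'] (min_width=21, slack=4)
Total lines: 8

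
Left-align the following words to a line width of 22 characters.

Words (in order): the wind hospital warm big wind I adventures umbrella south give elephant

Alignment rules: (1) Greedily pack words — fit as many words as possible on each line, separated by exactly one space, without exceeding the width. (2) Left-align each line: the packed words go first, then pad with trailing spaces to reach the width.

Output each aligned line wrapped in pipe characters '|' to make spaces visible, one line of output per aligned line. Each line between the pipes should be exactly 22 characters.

Answer: |the wind hospital warm|
|big wind I adventures |
|umbrella south give   |
|elephant              |

Derivation:
Line 1: ['the', 'wind', 'hospital', 'warm'] (min_width=22, slack=0)
Line 2: ['big', 'wind', 'I', 'adventures'] (min_width=21, slack=1)
Line 3: ['umbrella', 'south', 'give'] (min_width=19, slack=3)
Line 4: ['elephant'] (min_width=8, slack=14)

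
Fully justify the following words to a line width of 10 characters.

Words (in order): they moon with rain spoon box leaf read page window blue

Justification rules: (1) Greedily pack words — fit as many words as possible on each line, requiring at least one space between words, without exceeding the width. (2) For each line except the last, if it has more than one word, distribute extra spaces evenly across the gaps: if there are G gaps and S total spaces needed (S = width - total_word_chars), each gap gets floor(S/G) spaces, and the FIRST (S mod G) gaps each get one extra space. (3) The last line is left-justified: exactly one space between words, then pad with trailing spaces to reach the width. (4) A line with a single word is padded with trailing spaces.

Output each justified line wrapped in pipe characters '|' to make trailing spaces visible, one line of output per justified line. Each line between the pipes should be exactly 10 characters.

Answer: |they  moon|
|with  rain|
|spoon  box|
|leaf  read|
|page      |
|window    |
|blue      |

Derivation:
Line 1: ['they', 'moon'] (min_width=9, slack=1)
Line 2: ['with', 'rain'] (min_width=9, slack=1)
Line 3: ['spoon', 'box'] (min_width=9, slack=1)
Line 4: ['leaf', 'read'] (min_width=9, slack=1)
Line 5: ['page'] (min_width=4, slack=6)
Line 6: ['window'] (min_width=6, slack=4)
Line 7: ['blue'] (min_width=4, slack=6)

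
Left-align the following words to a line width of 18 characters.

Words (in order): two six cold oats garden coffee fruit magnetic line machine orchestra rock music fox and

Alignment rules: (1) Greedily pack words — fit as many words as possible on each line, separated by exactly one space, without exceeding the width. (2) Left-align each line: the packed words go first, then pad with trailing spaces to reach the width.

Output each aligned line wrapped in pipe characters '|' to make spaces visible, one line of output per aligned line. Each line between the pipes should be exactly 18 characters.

Line 1: ['two', 'six', 'cold', 'oats'] (min_width=17, slack=1)
Line 2: ['garden', 'coffee'] (min_width=13, slack=5)
Line 3: ['fruit', 'magnetic'] (min_width=14, slack=4)
Line 4: ['line', 'machine'] (min_width=12, slack=6)
Line 5: ['orchestra', 'rock'] (min_width=14, slack=4)
Line 6: ['music', 'fox', 'and'] (min_width=13, slack=5)

Answer: |two six cold oats |
|garden coffee     |
|fruit magnetic    |
|line machine      |
|orchestra rock    |
|music fox and     |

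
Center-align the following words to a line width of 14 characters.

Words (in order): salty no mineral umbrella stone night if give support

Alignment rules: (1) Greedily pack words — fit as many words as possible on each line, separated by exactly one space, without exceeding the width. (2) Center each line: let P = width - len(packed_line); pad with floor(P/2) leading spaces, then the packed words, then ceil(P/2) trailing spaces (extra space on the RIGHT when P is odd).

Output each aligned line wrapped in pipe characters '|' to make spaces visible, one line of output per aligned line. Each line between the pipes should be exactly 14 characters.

Answer: |   salty no   |
|   mineral    |
|umbrella stone|
|night if give |
|   support    |

Derivation:
Line 1: ['salty', 'no'] (min_width=8, slack=6)
Line 2: ['mineral'] (min_width=7, slack=7)
Line 3: ['umbrella', 'stone'] (min_width=14, slack=0)
Line 4: ['night', 'if', 'give'] (min_width=13, slack=1)
Line 5: ['support'] (min_width=7, slack=7)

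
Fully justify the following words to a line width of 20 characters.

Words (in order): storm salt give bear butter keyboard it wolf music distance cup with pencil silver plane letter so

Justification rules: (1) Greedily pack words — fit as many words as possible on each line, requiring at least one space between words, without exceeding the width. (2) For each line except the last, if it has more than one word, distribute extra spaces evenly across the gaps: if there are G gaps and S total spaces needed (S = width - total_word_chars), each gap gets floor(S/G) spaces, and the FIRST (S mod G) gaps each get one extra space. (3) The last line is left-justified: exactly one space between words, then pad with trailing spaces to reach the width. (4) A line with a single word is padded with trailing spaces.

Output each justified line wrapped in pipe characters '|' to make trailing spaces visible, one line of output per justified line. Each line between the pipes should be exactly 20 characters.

Answer: |storm salt give bear|
|butter  keyboard  it|
|wolf  music distance|
|cup    with   pencil|
|silver  plane letter|
|so                  |

Derivation:
Line 1: ['storm', 'salt', 'give', 'bear'] (min_width=20, slack=0)
Line 2: ['butter', 'keyboard', 'it'] (min_width=18, slack=2)
Line 3: ['wolf', 'music', 'distance'] (min_width=19, slack=1)
Line 4: ['cup', 'with', 'pencil'] (min_width=15, slack=5)
Line 5: ['silver', 'plane', 'letter'] (min_width=19, slack=1)
Line 6: ['so'] (min_width=2, slack=18)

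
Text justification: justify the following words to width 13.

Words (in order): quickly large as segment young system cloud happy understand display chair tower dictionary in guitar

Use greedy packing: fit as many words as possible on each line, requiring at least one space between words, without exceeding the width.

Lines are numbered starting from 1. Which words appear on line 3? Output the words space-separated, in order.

Line 1: ['quickly', 'large'] (min_width=13, slack=0)
Line 2: ['as', 'segment'] (min_width=10, slack=3)
Line 3: ['young', 'system'] (min_width=12, slack=1)
Line 4: ['cloud', 'happy'] (min_width=11, slack=2)
Line 5: ['understand'] (min_width=10, slack=3)
Line 6: ['display', 'chair'] (min_width=13, slack=0)
Line 7: ['tower'] (min_width=5, slack=8)
Line 8: ['dictionary', 'in'] (min_width=13, slack=0)
Line 9: ['guitar'] (min_width=6, slack=7)

Answer: young system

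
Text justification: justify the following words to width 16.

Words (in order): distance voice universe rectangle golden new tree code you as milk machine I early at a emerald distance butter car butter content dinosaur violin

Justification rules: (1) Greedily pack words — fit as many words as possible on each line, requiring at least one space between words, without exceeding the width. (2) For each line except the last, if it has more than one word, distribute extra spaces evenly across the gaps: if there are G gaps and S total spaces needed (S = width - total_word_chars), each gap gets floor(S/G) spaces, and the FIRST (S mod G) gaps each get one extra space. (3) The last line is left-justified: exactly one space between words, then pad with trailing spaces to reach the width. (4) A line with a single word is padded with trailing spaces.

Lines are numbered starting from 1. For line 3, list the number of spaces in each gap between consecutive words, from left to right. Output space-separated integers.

Line 1: ['distance', 'voice'] (min_width=14, slack=2)
Line 2: ['universe'] (min_width=8, slack=8)
Line 3: ['rectangle', 'golden'] (min_width=16, slack=0)
Line 4: ['new', 'tree', 'code'] (min_width=13, slack=3)
Line 5: ['you', 'as', 'milk'] (min_width=11, slack=5)
Line 6: ['machine', 'I', 'early'] (min_width=15, slack=1)
Line 7: ['at', 'a', 'emerald'] (min_width=12, slack=4)
Line 8: ['distance', 'butter'] (min_width=15, slack=1)
Line 9: ['car', 'butter'] (min_width=10, slack=6)
Line 10: ['content', 'dinosaur'] (min_width=16, slack=0)
Line 11: ['violin'] (min_width=6, slack=10)

Answer: 1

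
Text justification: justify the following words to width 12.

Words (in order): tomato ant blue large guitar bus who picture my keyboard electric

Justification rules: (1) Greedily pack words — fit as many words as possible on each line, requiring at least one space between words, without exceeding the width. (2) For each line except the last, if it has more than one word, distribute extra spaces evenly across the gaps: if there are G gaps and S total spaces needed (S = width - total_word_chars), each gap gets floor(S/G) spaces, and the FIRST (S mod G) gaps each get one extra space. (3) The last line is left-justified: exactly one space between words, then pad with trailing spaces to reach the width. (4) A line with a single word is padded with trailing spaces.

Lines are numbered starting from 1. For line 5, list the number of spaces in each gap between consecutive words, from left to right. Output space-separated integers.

Line 1: ['tomato', 'ant'] (min_width=10, slack=2)
Line 2: ['blue', 'large'] (min_width=10, slack=2)
Line 3: ['guitar', 'bus'] (min_width=10, slack=2)
Line 4: ['who', 'picture'] (min_width=11, slack=1)
Line 5: ['my', 'keyboard'] (min_width=11, slack=1)
Line 6: ['electric'] (min_width=8, slack=4)

Answer: 2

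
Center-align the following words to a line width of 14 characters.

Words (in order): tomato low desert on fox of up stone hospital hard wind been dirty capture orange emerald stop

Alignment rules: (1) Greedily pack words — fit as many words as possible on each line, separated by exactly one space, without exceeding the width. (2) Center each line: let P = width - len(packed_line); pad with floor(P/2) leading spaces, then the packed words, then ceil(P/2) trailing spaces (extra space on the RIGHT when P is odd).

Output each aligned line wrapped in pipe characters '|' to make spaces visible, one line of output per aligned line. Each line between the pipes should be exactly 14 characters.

Line 1: ['tomato', 'low'] (min_width=10, slack=4)
Line 2: ['desert', 'on', 'fox'] (min_width=13, slack=1)
Line 3: ['of', 'up', 'stone'] (min_width=11, slack=3)
Line 4: ['hospital', 'hard'] (min_width=13, slack=1)
Line 5: ['wind', 'been'] (min_width=9, slack=5)
Line 6: ['dirty', 'capture'] (min_width=13, slack=1)
Line 7: ['orange', 'emerald'] (min_width=14, slack=0)
Line 8: ['stop'] (min_width=4, slack=10)

Answer: |  tomato low  |
|desert on fox |
| of up stone  |
|hospital hard |
|  wind been   |
|dirty capture |
|orange emerald|
|     stop     |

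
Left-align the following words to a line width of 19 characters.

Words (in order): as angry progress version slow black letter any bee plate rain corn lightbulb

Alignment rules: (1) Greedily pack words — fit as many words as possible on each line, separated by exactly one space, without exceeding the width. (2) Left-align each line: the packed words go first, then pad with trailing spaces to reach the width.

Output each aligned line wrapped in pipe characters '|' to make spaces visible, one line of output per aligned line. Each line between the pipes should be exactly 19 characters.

Line 1: ['as', 'angry', 'progress'] (min_width=17, slack=2)
Line 2: ['version', 'slow', 'black'] (min_width=18, slack=1)
Line 3: ['letter', 'any', 'bee'] (min_width=14, slack=5)
Line 4: ['plate', 'rain', 'corn'] (min_width=15, slack=4)
Line 5: ['lightbulb'] (min_width=9, slack=10)

Answer: |as angry progress  |
|version slow black |
|letter any bee     |
|plate rain corn    |
|lightbulb          |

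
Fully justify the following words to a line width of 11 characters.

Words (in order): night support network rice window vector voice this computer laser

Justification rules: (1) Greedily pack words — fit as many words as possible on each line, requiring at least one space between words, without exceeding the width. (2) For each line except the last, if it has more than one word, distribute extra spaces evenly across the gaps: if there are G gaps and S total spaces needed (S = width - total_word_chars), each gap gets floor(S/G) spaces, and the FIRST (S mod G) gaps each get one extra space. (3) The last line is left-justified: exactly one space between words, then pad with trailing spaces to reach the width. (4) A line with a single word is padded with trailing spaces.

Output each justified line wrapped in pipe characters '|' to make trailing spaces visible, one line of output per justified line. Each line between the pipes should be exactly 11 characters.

Answer: |night      |
|support    |
|network    |
|rice window|
|vector     |
|voice  this|
|computer   |
|laser      |

Derivation:
Line 1: ['night'] (min_width=5, slack=6)
Line 2: ['support'] (min_width=7, slack=4)
Line 3: ['network'] (min_width=7, slack=4)
Line 4: ['rice', 'window'] (min_width=11, slack=0)
Line 5: ['vector'] (min_width=6, slack=5)
Line 6: ['voice', 'this'] (min_width=10, slack=1)
Line 7: ['computer'] (min_width=8, slack=3)
Line 8: ['laser'] (min_width=5, slack=6)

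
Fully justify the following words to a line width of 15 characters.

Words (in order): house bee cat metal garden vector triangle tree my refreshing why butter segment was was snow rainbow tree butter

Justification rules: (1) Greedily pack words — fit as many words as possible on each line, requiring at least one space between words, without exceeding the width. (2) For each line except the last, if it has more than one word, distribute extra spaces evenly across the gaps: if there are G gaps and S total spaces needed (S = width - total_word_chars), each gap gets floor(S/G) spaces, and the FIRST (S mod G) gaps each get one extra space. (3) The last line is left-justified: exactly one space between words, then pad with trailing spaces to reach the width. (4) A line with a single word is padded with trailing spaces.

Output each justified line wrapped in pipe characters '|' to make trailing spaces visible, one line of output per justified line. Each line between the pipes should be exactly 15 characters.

Answer: |house  bee  cat|
|metal    garden|
|vector triangle|
|tree         my|
|refreshing  why|
|butter  segment|
|was   was  snow|
|rainbow    tree|
|butter         |

Derivation:
Line 1: ['house', 'bee', 'cat'] (min_width=13, slack=2)
Line 2: ['metal', 'garden'] (min_width=12, slack=3)
Line 3: ['vector', 'triangle'] (min_width=15, slack=0)
Line 4: ['tree', 'my'] (min_width=7, slack=8)
Line 5: ['refreshing', 'why'] (min_width=14, slack=1)
Line 6: ['butter', 'segment'] (min_width=14, slack=1)
Line 7: ['was', 'was', 'snow'] (min_width=12, slack=3)
Line 8: ['rainbow', 'tree'] (min_width=12, slack=3)
Line 9: ['butter'] (min_width=6, slack=9)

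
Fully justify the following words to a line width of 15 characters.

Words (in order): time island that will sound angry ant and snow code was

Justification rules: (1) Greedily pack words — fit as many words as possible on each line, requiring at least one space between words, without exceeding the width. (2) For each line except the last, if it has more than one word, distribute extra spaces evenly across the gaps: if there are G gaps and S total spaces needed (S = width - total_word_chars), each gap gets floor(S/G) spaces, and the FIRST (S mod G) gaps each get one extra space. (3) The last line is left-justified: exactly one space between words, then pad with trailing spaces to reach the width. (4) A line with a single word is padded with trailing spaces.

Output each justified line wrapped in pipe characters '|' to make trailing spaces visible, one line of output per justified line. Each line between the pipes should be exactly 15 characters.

Line 1: ['time', 'island'] (min_width=11, slack=4)
Line 2: ['that', 'will', 'sound'] (min_width=15, slack=0)
Line 3: ['angry', 'ant', 'and'] (min_width=13, slack=2)
Line 4: ['snow', 'code', 'was'] (min_width=13, slack=2)

Answer: |time     island|
|that will sound|
|angry  ant  and|
|snow code was  |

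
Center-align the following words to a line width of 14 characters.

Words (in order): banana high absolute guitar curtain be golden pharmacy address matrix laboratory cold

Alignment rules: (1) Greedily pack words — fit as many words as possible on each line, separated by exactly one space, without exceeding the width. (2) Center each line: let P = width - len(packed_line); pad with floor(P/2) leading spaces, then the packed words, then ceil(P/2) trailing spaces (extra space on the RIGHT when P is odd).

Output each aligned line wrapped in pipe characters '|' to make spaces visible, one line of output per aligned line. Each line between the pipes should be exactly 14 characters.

Answer: | banana high  |
|   absolute   |
|guitar curtain|
|  be golden   |
|   pharmacy   |
|address matrix|
|  laboratory  |
|     cold     |

Derivation:
Line 1: ['banana', 'high'] (min_width=11, slack=3)
Line 2: ['absolute'] (min_width=8, slack=6)
Line 3: ['guitar', 'curtain'] (min_width=14, slack=0)
Line 4: ['be', 'golden'] (min_width=9, slack=5)
Line 5: ['pharmacy'] (min_width=8, slack=6)
Line 6: ['address', 'matrix'] (min_width=14, slack=0)
Line 7: ['laboratory'] (min_width=10, slack=4)
Line 8: ['cold'] (min_width=4, slack=10)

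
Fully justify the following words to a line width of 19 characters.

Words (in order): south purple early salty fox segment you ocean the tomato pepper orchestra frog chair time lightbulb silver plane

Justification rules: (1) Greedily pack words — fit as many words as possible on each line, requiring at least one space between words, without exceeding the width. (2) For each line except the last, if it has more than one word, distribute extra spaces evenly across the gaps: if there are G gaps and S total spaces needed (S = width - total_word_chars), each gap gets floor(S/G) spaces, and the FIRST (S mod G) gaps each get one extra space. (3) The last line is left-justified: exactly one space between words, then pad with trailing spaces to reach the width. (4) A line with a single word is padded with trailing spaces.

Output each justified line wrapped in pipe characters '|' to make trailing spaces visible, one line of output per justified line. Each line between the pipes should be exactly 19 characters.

Line 1: ['south', 'purple', 'early'] (min_width=18, slack=1)
Line 2: ['salty', 'fox', 'segment'] (min_width=17, slack=2)
Line 3: ['you', 'ocean', 'the'] (min_width=13, slack=6)
Line 4: ['tomato', 'pepper'] (min_width=13, slack=6)
Line 5: ['orchestra', 'frog'] (min_width=14, slack=5)
Line 6: ['chair', 'time'] (min_width=10, slack=9)
Line 7: ['lightbulb', 'silver'] (min_width=16, slack=3)
Line 8: ['plane'] (min_width=5, slack=14)

Answer: |south  purple early|
|salty  fox  segment|
|you    ocean    the|
|tomato       pepper|
|orchestra      frog|
|chair          time|
|lightbulb    silver|
|plane              |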